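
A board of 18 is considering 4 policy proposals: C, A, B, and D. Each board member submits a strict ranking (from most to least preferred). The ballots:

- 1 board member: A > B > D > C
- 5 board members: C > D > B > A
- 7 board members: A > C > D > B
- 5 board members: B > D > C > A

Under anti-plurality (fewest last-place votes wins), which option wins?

Last-place votes: C 1, A 10, B 7, D 0.
D is ranked last by the fewest voters, so D wins.

D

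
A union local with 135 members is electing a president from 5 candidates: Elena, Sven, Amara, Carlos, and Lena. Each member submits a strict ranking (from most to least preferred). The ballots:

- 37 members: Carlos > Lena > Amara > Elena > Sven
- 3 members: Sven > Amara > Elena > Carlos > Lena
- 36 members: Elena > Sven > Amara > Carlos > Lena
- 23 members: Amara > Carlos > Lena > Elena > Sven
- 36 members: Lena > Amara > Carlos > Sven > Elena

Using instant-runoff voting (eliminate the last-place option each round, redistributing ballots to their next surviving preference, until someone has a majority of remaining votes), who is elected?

Round 1: Elena 36, Sven 3, Amara 23, Carlos 37, Lena 36. Eliminate Sven.
Round 2: Elena 36, Amara 26, Carlos 37, Lena 36. Eliminate Amara.
Round 3: Elena 39, Carlos 60, Lena 36. Eliminate Lena.
Round 4: Elena 39, Carlos 96. Carlos has a majority.

Carlos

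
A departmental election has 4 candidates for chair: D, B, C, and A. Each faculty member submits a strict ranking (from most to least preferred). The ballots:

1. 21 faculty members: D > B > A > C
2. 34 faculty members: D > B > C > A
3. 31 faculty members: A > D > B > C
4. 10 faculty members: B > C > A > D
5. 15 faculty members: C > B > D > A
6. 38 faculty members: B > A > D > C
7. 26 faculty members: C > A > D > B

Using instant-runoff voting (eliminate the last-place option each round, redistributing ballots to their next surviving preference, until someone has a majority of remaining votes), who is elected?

D

Round 1: D 55, B 48, C 41, A 31. Eliminate A.
Round 2: D 86, B 48, C 41. Eliminate C.
Round 3: D 112, B 63. D has a majority.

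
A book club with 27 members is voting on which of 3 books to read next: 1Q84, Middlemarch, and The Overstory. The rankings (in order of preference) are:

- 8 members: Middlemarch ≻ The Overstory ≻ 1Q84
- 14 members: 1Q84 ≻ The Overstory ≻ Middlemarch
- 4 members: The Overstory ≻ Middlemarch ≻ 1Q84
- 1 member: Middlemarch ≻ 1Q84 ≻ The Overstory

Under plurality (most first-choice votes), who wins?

First-place votes: 1Q84 14, Middlemarch 9, The Overstory 4.
1Q84 has the most first-place votes.

1Q84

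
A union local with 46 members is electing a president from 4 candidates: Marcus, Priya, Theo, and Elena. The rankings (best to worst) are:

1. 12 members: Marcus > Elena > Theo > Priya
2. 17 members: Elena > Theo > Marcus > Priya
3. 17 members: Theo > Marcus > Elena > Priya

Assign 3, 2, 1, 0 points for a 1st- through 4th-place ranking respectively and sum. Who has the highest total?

Marcus: 12·3 + 17·1 + 17·2 = 87
Priya: 12·0 + 17·0 + 17·0 = 0
Theo: 12·1 + 17·2 + 17·3 = 97
Elena: 12·2 + 17·3 + 17·1 = 92
Theo has the highest Borda score (97).

Theo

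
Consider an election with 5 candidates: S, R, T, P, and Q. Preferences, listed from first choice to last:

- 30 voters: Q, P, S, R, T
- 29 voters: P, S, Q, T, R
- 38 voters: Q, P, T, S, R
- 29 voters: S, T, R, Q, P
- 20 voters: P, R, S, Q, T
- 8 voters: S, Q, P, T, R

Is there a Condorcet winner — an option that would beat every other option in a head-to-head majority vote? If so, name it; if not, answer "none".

none

Checking pairwise contests:
P beats S 117–37.
S beats R 134–20.
S beats T 116–38.
Q beats P 105–49.
S beats Q 86–68.
Every option loses at least one head-to-head, so there is no Condorcet winner.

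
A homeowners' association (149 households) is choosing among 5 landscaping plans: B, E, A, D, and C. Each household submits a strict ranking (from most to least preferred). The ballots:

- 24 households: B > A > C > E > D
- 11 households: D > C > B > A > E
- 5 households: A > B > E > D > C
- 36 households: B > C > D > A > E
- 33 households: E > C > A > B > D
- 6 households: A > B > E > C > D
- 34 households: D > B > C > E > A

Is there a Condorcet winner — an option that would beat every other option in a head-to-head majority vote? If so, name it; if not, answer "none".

B

B vs E: 116–33 for B.
B vs A: 105–44 for B.
B vs D: 104–45 for B.
B vs C: 105–44 for B.
B beats every other option head-to-head.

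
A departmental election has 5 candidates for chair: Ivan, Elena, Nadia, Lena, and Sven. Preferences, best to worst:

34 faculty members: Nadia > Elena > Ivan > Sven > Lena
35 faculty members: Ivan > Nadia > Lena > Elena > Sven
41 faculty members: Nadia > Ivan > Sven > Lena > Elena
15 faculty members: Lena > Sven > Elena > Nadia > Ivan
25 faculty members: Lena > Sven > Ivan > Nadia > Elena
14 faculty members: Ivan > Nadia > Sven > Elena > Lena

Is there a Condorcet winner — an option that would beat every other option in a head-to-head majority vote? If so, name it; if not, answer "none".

Nadia vs Ivan: 90–74 for Nadia.
Nadia vs Elena: 149–15 for Nadia.
Nadia vs Lena: 124–40 for Nadia.
Nadia vs Sven: 124–40 for Nadia.
Nadia beats every other option head-to-head.

Nadia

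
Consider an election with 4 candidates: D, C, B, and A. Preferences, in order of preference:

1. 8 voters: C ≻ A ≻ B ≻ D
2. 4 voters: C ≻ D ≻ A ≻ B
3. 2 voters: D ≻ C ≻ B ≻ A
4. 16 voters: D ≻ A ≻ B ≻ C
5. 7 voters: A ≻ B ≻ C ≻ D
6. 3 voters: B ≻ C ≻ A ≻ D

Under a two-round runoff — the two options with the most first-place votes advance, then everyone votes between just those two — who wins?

C

Round 1 first-place votes: D 18, C 12, B 3, A 7.
D and C advance.
Runoff: D is preferred to C by 18 voters; C by 22.
C wins the runoff.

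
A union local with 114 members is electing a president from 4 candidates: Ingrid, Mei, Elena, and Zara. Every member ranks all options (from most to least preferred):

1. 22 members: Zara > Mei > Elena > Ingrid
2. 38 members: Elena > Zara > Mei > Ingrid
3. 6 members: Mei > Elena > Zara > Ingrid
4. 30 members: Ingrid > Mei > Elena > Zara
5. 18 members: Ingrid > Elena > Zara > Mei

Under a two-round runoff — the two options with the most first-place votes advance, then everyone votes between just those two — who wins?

Round 1 first-place votes: Ingrid 48, Mei 6, Elena 38, Zara 22.
Ingrid and Elena advance.
Runoff: Ingrid is preferred to Elena by 48 voters; Elena by 66.
Elena wins the runoff.

Elena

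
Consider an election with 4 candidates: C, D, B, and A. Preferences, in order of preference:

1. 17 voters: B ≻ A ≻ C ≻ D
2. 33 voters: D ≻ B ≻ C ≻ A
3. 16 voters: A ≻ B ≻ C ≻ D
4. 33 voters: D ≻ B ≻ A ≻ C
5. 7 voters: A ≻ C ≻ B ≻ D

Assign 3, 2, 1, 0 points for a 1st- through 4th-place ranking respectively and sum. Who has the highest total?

C: 17·1 + 33·1 + 16·1 + 33·0 + 7·2 = 80
D: 17·0 + 33·3 + 16·0 + 33·3 + 7·0 = 198
B: 17·3 + 33·2 + 16·2 + 33·2 + 7·1 = 222
A: 17·2 + 33·0 + 16·3 + 33·1 + 7·3 = 136
B has the highest Borda score (222).

B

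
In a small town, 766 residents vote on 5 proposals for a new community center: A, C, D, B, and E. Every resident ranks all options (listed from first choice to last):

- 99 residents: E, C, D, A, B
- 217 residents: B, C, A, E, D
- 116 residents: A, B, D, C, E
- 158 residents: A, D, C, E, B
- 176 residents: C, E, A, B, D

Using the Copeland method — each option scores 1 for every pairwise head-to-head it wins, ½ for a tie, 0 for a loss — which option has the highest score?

C

A: beats D, B, and E; loses to C → score 3.
C: beats A, D, B, and E → score 4.
D: loses to A, C, B, and E → score 0.
B: beats D; loses to A, C, and E → score 1.
E: beats D and B; loses to A and C → score 2.
C has the best pairwise record.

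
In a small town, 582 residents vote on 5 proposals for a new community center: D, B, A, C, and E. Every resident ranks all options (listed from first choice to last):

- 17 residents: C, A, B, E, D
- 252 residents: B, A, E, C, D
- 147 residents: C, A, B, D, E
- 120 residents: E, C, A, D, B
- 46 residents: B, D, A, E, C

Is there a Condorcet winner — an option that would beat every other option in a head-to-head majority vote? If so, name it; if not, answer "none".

B

B vs D: 462–120 for B.
B vs A: 298–284 for B.
B vs C: 298–284 for B.
B vs E: 462–120 for B.
B beats every other option head-to-head.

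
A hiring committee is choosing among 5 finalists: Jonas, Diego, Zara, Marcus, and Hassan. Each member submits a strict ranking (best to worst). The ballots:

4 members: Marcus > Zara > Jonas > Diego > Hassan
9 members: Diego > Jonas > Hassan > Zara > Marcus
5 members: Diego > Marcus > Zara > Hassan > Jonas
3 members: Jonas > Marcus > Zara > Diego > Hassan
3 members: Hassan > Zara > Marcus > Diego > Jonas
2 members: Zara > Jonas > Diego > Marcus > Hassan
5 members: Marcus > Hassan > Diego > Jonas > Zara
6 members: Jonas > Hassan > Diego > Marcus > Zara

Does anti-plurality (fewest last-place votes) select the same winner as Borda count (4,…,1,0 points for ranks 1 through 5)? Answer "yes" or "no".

yes

Anti-plurality — last-place votes: Jonas 8, Diego 0, Zara 11, Marcus 9, Hassan 9. Winner: Diego.
Borda — scores: Jonas 82, Diego 92, Zara 54, Marcus 74, Hassan 68. Winner: Diego.
The two methods agree.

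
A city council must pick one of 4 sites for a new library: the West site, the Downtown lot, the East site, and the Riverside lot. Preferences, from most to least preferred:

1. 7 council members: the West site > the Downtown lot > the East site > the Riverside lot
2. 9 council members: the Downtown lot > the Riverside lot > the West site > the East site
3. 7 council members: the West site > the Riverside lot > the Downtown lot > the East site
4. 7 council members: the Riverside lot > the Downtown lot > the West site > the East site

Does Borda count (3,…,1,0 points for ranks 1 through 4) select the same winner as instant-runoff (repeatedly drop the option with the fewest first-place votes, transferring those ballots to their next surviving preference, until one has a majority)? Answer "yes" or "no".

Borda — scores: the West site 58, the Downtown lot 62, the East site 7, the Riverside lot 53. Winner: the Downtown lot.
Instant-runoff — R1 the West site 14, the Downtown lot 9, the East site 0, the Riverside lot 7 (the East site out); R2 the West site 14, the Downtown lot 9, the Riverside lot 7 (the Riverside lot out); R3 the West site 14, the Downtown lot 16 (the Downtown lot winner). Winner: the Downtown lot.
The two methods agree.

yes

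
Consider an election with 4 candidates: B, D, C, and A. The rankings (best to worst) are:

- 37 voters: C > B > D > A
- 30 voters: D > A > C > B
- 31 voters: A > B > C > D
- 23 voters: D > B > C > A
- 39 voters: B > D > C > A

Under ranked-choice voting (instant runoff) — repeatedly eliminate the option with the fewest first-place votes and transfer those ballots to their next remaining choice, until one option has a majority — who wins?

B

Round 1: B 39, D 53, C 37, A 31. Eliminate A.
Round 2: B 70, D 53, C 37. Eliminate C.
Round 3: B 107, D 53. B has a majority.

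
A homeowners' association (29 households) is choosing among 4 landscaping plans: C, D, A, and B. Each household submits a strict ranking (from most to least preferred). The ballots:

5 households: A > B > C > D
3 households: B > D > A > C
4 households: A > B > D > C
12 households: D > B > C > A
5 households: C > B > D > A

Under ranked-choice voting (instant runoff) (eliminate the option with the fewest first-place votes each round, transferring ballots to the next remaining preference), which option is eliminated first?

B

Round 1: C 5, D 12, A 9, B 3. Eliminate B.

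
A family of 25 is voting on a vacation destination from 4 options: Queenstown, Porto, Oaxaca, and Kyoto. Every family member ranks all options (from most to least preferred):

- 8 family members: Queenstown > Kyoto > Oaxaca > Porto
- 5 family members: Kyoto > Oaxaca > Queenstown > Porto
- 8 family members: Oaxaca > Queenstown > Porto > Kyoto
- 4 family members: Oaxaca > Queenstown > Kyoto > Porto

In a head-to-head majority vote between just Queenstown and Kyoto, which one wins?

Queenstown

Voters preferring Queenstown to Kyoto: 20; preferring Kyoto to Queenstown: 5.
Queenstown wins the head-to-head.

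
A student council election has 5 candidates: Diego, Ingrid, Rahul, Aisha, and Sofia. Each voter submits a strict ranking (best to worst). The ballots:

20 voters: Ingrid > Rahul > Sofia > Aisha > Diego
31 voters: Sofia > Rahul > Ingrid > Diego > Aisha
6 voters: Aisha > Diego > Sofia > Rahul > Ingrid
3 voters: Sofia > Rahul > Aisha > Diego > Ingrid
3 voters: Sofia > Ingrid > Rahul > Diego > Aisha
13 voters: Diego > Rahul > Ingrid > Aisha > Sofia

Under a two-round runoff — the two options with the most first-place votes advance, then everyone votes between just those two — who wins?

Round 1 first-place votes: Diego 13, Ingrid 20, Rahul 0, Aisha 6, Sofia 37.
Sofia and Ingrid advance.
Runoff: Sofia is preferred to Ingrid by 43 voters; Ingrid by 33.
Sofia wins the runoff.

Sofia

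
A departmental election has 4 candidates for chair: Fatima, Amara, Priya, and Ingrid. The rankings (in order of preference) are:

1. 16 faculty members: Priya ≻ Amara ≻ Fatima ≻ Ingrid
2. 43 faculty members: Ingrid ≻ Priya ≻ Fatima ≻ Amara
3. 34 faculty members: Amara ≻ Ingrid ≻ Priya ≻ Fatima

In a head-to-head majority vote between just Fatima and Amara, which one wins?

Voters preferring Fatima to Amara: 43; preferring Amara to Fatima: 50.
Amara wins the head-to-head.

Amara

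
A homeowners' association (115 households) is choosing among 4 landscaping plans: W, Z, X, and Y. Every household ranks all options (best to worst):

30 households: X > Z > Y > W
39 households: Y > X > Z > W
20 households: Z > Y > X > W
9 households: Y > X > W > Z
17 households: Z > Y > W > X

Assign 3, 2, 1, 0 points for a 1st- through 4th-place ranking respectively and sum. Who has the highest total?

W: 30·0 + 39·0 + 20·0 + 9·1 + 17·1 = 26
Z: 30·2 + 39·1 + 20·3 + 9·0 + 17·3 = 210
X: 30·3 + 39·2 + 20·1 + 9·2 + 17·0 = 206
Y: 30·1 + 39·3 + 20·2 + 9·3 + 17·2 = 248
Y has the highest Borda score (248).

Y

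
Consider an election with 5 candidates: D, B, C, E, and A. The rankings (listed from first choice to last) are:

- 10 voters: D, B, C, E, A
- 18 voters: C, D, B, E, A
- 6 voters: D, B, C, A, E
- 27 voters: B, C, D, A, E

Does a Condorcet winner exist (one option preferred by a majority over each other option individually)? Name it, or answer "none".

none

Checking pairwise contests:
C beats D 45–16.
D beats B 34–27.
B beats C 43–18.
D beats E 61–0.
D beats A 61–0.
Every option loses at least one head-to-head, so there is no Condorcet winner.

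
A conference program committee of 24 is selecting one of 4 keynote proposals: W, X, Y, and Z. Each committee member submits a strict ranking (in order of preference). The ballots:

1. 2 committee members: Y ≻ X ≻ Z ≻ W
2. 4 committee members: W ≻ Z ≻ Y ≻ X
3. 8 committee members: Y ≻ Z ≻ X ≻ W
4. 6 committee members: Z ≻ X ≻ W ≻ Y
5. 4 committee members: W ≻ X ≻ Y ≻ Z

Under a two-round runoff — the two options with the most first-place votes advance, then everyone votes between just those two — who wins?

Round 1 first-place votes: W 8, X 0, Y 10, Z 6.
Y and W advance.
Runoff: Y is preferred to W by 10 voters; W by 14.
W wins the runoff.

W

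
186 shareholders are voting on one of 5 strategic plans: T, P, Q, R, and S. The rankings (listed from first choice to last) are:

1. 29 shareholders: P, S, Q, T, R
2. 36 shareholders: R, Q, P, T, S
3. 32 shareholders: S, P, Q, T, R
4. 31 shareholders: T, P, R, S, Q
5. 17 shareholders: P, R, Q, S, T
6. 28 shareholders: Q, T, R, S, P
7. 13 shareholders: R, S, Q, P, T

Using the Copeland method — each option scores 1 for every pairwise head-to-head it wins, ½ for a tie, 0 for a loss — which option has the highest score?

T: beats R and S; loses to P and Q → score 2.
P: beats T, Q, R, and S → score 4.
Q: beats T; loses to P, R, and S → score 1.
R: beats Q and S; loses to T and P → score 2.
S: beats Q; loses to T, P, and R → score 1.
P has the best pairwise record.

P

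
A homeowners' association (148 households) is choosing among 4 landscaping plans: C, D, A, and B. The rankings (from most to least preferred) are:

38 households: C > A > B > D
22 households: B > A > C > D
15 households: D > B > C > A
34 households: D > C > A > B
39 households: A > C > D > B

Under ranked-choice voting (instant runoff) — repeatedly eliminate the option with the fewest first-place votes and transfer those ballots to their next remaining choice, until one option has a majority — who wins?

A

Round 1: C 38, D 49, A 39, B 22. Eliminate B.
Round 2: C 38, D 49, A 61. Eliminate C.
Round 3: D 49, A 99. A has a majority.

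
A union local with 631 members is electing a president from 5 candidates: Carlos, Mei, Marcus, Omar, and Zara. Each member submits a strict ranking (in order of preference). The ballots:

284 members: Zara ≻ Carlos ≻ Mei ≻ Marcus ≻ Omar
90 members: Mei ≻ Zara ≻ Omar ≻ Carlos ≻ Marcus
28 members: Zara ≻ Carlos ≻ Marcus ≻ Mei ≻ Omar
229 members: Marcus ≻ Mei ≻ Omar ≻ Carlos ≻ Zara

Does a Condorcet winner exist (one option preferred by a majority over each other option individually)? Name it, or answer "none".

Mei

Mei vs Carlos: 319–312 for Mei.
Mei vs Marcus: 374–257 for Mei.
Mei vs Omar: 631–0 for Mei.
Mei vs Zara: 319–312 for Mei.
Mei beats every other option head-to-head.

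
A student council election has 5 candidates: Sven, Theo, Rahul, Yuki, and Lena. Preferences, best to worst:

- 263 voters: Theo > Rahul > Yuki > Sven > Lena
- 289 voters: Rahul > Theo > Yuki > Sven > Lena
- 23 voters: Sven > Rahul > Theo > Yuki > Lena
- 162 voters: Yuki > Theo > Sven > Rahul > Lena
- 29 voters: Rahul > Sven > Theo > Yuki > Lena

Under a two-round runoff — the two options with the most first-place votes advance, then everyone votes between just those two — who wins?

Theo

Round 1 first-place votes: Sven 23, Theo 263, Rahul 318, Yuki 162, Lena 0.
Rahul and Theo advance.
Runoff: Rahul is preferred to Theo by 341 voters; Theo by 425.
Theo wins the runoff.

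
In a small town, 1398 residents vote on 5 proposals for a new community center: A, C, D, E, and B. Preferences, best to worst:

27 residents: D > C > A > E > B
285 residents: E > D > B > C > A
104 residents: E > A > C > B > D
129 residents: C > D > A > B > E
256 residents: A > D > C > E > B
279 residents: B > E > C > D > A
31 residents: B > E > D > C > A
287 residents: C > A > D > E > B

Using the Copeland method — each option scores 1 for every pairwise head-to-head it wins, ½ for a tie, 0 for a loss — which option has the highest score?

A: beats B; ties E; loses to C and D → score 1.5.
C: beats A, D, and B; ties E → score 3.5.
D: beats A and B; ties E; loses to C → score 2.5.
E: beats B; ties A, C, and D → score 2.5.
B: loses to A, C, D, and E → score 0.
C has the best pairwise record.

C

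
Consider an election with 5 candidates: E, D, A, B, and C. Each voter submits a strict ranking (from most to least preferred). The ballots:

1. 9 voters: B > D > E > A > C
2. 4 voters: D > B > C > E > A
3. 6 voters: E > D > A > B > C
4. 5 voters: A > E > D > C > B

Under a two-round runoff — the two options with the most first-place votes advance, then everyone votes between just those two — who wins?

Round 1 first-place votes: E 6, D 4, A 5, B 9, C 0.
B and E advance.
Runoff: B is preferred to E by 13 voters; E by 11.
B wins the runoff.

B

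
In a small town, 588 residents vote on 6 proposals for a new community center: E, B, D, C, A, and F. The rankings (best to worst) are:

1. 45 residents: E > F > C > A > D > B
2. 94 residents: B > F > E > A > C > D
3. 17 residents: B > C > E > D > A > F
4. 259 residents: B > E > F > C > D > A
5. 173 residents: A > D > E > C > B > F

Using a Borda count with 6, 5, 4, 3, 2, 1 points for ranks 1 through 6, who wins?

E: 45·6 + 94·4 + 17·4 + 259·5 + 173·4 = 2701
B: 45·1 + 94·6 + 17·6 + 259·6 + 173·2 = 2611
D: 45·2 + 94·1 + 17·3 + 259·2 + 173·5 = 1618
C: 45·4 + 94·2 + 17·5 + 259·3 + 173·3 = 1749
A: 45·3 + 94·3 + 17·2 + 259·1 + 173·6 = 1748
F: 45·5 + 94·5 + 17·1 + 259·4 + 173·1 = 1921
E has the highest Borda score (2701).

E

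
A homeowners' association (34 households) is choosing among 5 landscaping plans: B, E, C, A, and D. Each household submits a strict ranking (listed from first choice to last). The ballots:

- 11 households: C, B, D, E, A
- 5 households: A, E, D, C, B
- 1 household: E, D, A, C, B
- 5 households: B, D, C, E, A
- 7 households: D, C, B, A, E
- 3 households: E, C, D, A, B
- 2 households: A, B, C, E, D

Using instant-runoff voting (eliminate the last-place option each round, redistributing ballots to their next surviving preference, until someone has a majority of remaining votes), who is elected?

Round 1: B 5, E 4, C 11, A 7, D 7. Eliminate E.
Round 2: B 5, C 14, A 7, D 8. Eliminate B.
Round 3: C 14, A 7, D 13. Eliminate A.
Round 4: C 16, D 18. D has a majority.

D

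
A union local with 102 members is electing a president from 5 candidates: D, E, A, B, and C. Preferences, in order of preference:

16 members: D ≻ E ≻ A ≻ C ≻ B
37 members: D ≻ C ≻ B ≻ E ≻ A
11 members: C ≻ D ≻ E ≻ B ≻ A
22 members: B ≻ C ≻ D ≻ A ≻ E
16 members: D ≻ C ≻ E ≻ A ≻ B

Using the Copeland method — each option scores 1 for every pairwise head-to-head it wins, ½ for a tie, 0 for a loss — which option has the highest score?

D: beats E, A, B, and C → score 4.
E: beats A; loses to D, B, and C → score 1.
A: loses to D, E, B, and C → score 0.
B: beats E and A; loses to D and C → score 2.
C: beats E, A, and B; loses to D → score 3.
D has the best pairwise record.

D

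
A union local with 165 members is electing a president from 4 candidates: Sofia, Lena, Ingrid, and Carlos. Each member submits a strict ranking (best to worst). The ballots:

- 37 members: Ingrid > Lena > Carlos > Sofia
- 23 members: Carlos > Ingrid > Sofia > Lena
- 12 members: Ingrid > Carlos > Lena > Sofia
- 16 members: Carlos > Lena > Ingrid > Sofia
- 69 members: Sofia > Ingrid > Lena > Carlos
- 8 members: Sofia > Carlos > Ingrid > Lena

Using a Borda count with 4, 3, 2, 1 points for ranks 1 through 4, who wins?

Sofia: 37·1 + 23·2 + 12·1 + 16·1 + 69·4 + 8·4 = 419
Lena: 37·3 + 23·1 + 12·2 + 16·3 + 69·2 + 8·1 = 352
Ingrid: 37·4 + 23·3 + 12·4 + 16·2 + 69·3 + 8·2 = 520
Carlos: 37·2 + 23·4 + 12·3 + 16·4 + 69·1 + 8·3 = 359
Ingrid has the highest Borda score (520).

Ingrid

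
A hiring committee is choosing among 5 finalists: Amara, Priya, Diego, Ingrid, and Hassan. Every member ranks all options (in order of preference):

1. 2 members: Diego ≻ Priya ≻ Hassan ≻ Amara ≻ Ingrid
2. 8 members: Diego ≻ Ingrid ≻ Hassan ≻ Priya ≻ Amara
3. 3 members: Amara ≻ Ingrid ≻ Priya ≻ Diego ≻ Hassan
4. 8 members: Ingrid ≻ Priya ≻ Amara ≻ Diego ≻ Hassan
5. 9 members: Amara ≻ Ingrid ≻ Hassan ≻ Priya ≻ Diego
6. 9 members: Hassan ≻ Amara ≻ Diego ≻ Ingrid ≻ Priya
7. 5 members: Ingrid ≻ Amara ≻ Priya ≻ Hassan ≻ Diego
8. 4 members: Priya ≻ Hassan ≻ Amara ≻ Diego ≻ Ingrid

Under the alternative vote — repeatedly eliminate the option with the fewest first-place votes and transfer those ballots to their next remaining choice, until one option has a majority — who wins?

Round 1: Amara 12, Priya 4, Diego 10, Ingrid 13, Hassan 9. Eliminate Priya.
Round 2: Amara 12, Diego 10, Ingrid 13, Hassan 13. Eliminate Diego.
Round 3: Amara 12, Ingrid 21, Hassan 15. Eliminate Amara.
Round 4: Ingrid 33, Hassan 15. Ingrid has a majority.

Ingrid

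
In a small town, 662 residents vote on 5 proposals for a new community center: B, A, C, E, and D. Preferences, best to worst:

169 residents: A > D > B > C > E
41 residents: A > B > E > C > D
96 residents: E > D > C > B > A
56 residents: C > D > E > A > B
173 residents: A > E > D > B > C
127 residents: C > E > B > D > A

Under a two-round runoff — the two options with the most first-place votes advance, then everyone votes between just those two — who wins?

A

Round 1 first-place votes: B 0, A 383, C 183, E 96, D 0.
A and C advance.
Runoff: A is preferred to C by 383 voters; C by 279.
A wins the runoff.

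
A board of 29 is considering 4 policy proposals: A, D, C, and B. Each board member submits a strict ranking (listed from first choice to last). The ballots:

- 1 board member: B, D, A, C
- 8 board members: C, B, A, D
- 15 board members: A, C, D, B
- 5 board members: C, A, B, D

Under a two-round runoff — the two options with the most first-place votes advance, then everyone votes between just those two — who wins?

Round 1 first-place votes: A 15, D 0, C 13, B 1.
A and C advance.
Runoff: A is preferred to C by 16 voters; C by 13.
A wins the runoff.

A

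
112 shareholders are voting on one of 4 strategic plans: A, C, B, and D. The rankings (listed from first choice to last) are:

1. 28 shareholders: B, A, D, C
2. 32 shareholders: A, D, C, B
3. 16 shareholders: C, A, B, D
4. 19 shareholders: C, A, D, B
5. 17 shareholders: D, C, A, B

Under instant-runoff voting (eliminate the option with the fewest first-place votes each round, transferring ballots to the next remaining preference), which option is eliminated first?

D

Round 1: A 32, C 35, B 28, D 17. Eliminate D.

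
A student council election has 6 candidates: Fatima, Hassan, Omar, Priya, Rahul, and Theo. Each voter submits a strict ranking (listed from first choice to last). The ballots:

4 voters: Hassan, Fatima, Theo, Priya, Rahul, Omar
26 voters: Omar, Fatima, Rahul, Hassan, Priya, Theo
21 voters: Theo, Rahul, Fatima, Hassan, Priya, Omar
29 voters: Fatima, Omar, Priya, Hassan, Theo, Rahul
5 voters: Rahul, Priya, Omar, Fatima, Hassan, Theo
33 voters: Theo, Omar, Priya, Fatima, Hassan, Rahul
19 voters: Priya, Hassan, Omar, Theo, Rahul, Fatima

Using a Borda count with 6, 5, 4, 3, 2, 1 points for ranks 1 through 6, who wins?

Fatima: 4·5 + 26·5 + 21·4 + 29·6 + 5·3 + 33·3 + 19·1 = 541
Hassan: 4·6 + 26·3 + 21·3 + 29·3 + 5·2 + 33·2 + 19·5 = 423
Omar: 4·1 + 26·6 + 21·1 + 29·5 + 5·4 + 33·5 + 19·4 = 587
Priya: 4·3 + 26·2 + 21·2 + 29·4 + 5·5 + 33·4 + 19·6 = 493
Rahul: 4·2 + 26·4 + 21·5 + 29·1 + 5·6 + 33·1 + 19·2 = 347
Theo: 4·4 + 26·1 + 21·6 + 29·2 + 5·1 + 33·6 + 19·3 = 486
Omar has the highest Borda score (587).

Omar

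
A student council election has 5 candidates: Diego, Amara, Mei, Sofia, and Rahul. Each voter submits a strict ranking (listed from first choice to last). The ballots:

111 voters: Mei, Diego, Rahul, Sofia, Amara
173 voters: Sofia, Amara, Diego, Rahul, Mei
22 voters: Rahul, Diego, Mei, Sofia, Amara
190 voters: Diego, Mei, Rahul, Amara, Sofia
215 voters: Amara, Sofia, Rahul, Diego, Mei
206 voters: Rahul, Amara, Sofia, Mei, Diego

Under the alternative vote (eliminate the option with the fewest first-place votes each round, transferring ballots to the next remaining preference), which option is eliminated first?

Round 1: Diego 190, Amara 215, Mei 111, Sofia 173, Rahul 228. Eliminate Mei.

Mei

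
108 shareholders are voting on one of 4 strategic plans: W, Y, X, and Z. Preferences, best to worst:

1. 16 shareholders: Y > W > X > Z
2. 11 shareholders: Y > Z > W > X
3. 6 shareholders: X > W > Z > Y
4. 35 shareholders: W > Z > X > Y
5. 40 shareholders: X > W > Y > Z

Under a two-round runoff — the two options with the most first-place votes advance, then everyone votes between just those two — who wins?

W

Round 1 first-place votes: W 35, Y 27, X 46, Z 0.
X and W advance.
Runoff: X is preferred to W by 46 voters; W by 62.
W wins the runoff.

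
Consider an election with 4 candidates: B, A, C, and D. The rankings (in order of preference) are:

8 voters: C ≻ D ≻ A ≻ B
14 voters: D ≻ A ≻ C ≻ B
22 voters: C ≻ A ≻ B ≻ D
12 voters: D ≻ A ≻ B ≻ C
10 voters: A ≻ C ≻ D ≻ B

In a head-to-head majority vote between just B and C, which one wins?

C

Voters preferring B to C: 12; preferring C to B: 54.
C wins the head-to-head.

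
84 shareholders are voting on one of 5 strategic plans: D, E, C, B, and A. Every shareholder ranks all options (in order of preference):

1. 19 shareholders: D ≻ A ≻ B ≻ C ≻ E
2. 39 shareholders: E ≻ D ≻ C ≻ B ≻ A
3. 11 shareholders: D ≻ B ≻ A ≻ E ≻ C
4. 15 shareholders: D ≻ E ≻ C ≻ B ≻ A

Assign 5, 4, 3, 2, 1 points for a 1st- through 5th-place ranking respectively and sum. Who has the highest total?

D

D: 19·5 + 39·4 + 11·5 + 15·5 = 381
E: 19·1 + 39·5 + 11·2 + 15·4 = 296
C: 19·2 + 39·3 + 11·1 + 15·3 = 211
B: 19·3 + 39·2 + 11·4 + 15·2 = 209
A: 19·4 + 39·1 + 11·3 + 15·1 = 163
D has the highest Borda score (381).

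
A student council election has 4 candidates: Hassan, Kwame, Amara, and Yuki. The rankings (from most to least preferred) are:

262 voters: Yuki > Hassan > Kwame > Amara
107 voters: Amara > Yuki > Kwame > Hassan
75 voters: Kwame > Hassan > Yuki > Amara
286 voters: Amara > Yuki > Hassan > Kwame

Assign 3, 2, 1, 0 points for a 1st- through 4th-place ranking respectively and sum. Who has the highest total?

Yuki

Hassan: 262·2 + 107·0 + 75·2 + 286·1 = 960
Kwame: 262·1 + 107·1 + 75·3 + 286·0 = 594
Amara: 262·0 + 107·3 + 75·0 + 286·3 = 1179
Yuki: 262·3 + 107·2 + 75·1 + 286·2 = 1647
Yuki has the highest Borda score (1647).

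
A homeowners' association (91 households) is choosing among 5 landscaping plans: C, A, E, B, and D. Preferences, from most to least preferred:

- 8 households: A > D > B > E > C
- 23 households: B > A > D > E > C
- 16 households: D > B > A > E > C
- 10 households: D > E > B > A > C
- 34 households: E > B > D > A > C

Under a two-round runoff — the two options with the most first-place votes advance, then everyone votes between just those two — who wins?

Round 1 first-place votes: C 0, A 8, E 34, B 23, D 26.
E and D advance.
Runoff: E is preferred to D by 34 voters; D by 57.
D wins the runoff.

D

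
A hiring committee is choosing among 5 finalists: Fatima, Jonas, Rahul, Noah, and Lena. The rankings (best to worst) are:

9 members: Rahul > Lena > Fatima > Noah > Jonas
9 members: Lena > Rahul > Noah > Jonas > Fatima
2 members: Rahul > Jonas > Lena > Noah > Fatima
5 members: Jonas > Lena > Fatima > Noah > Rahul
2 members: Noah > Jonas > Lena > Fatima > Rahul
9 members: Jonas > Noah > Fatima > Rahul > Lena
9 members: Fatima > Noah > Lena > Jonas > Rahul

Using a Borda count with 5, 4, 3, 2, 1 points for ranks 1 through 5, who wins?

Lena

Fatima: 9·3 + 9·1 + 2·1 + 5·3 + 2·2 + 9·3 + 9·5 = 129
Jonas: 9·1 + 9·2 + 2·4 + 5·5 + 2·4 + 9·5 + 9·2 = 131
Rahul: 9·5 + 9·4 + 2·5 + 5·1 + 2·1 + 9·2 + 9·1 = 125
Noah: 9·2 + 9·3 + 2·2 + 5·2 + 2·5 + 9·4 + 9·4 = 141
Lena: 9·4 + 9·5 + 2·3 + 5·4 + 2·3 + 9·1 + 9·3 = 149
Lena has the highest Borda score (149).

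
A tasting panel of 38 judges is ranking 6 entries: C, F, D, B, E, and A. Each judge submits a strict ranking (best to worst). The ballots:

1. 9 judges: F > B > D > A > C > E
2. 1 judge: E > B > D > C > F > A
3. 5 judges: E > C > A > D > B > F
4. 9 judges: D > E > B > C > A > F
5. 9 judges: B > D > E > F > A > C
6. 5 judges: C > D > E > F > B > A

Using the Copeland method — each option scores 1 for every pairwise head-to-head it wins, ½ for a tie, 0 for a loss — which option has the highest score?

D

C: beats F and A; loses to D, B, and E → score 2.
F: beats A; loses to C, D, B, and E → score 1.
D: beats C, F, E, and A; ties B → score 4.5.
B: beats C, F, and A; ties D; loses to E → score 3.5.
E: beats C, F, B, and A; loses to D → score 4.
A: loses to C, F, D, B, and E → score 0.
D has the best pairwise record.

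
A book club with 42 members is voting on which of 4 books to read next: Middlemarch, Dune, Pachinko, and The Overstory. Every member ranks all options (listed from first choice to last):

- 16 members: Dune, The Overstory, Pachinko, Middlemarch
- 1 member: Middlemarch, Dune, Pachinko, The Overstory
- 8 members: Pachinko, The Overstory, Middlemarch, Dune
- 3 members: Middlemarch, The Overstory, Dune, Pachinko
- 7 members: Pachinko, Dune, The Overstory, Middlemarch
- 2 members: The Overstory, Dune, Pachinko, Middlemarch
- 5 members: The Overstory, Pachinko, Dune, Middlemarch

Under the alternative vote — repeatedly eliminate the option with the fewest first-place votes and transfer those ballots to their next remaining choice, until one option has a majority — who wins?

Dune

Round 1: Middlemarch 4, Dune 16, Pachinko 15, The Overstory 7. Eliminate Middlemarch.
Round 2: Dune 17, Pachinko 15, The Overstory 10. Eliminate The Overstory.
Round 3: Dune 22, Pachinko 20. Dune has a majority.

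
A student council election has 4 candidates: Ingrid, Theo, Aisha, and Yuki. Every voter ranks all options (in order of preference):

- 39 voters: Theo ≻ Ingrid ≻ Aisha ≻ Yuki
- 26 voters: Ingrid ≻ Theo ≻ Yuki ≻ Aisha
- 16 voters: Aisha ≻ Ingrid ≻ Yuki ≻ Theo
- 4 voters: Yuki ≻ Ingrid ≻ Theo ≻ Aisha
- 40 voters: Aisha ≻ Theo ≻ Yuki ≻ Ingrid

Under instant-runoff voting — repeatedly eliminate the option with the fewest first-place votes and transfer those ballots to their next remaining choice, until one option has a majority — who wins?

Theo

Round 1: Ingrid 26, Theo 39, Aisha 56, Yuki 4. Eliminate Yuki.
Round 2: Ingrid 30, Theo 39, Aisha 56. Eliminate Ingrid.
Round 3: Theo 69, Aisha 56. Theo has a majority.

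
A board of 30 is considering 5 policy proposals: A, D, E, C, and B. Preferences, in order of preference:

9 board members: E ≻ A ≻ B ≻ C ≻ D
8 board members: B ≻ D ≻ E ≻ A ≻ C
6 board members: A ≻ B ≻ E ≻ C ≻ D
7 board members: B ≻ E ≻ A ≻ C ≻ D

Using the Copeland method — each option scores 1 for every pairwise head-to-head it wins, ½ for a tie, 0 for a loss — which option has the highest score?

B

A: beats D and C; ties B; loses to E → score 2.5.
D: loses to A, E, C, and B → score 0.
E: beats A, D, and C; loses to B → score 3.
C: beats D; loses to A, E, and B → score 1.
B: beats D, E, and C; ties A → score 3.5.
B has the best pairwise record.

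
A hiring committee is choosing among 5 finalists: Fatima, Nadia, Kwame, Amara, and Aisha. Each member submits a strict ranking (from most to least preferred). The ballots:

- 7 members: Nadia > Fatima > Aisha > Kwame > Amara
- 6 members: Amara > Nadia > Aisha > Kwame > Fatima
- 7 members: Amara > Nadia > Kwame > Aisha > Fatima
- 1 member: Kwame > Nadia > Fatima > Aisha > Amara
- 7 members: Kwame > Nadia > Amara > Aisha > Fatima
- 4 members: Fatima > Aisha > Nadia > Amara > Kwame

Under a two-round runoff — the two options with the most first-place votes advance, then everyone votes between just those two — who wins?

Amara

Round 1 first-place votes: Fatima 4, Nadia 7, Kwame 8, Amara 13, Aisha 0.
Amara and Kwame advance.
Runoff: Amara is preferred to Kwame by 17 voters; Kwame by 15.
Amara wins the runoff.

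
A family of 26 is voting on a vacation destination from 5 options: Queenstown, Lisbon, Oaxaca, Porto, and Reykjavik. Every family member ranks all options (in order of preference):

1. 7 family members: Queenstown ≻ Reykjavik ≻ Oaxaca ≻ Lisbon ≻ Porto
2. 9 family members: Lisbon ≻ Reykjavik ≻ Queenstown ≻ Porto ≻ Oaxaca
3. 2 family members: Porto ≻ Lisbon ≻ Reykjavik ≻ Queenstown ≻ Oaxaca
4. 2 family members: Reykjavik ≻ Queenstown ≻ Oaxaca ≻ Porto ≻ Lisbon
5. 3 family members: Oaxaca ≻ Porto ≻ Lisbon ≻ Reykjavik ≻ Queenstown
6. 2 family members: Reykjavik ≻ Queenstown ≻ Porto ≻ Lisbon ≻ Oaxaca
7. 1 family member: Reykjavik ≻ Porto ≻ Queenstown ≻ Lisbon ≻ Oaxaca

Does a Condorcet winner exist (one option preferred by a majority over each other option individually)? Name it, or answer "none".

Lisbon

Lisbon vs Queenstown: 14–12 for Lisbon.
Lisbon vs Oaxaca: 14–12 for Lisbon.
Lisbon vs Porto: 16–10 for Lisbon.
Lisbon vs Reykjavik: 14–12 for Lisbon.
Lisbon beats every other option head-to-head.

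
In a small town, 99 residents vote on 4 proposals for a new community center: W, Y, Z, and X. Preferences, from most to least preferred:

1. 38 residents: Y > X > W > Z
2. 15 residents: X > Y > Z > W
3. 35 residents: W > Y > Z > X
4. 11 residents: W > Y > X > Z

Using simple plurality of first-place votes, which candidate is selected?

W

First-place votes: W 46, Y 38, Z 0, X 15.
W has the most first-place votes.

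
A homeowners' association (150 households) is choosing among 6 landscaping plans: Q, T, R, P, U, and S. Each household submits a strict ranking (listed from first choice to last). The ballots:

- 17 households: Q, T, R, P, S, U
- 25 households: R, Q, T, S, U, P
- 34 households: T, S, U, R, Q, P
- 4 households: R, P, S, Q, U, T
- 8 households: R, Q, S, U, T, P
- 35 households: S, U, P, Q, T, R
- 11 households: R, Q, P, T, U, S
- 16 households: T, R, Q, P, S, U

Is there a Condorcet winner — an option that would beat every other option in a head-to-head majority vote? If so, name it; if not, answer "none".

Checking pairwise contests:
R beats Q 98–52.
Q beats T 100–50.
T beats R 102–48.
Q beats P 111–39.
Q beats U 81–69.
Q beats S 77–73.
Every option loses at least one head-to-head, so there is no Condorcet winner.

none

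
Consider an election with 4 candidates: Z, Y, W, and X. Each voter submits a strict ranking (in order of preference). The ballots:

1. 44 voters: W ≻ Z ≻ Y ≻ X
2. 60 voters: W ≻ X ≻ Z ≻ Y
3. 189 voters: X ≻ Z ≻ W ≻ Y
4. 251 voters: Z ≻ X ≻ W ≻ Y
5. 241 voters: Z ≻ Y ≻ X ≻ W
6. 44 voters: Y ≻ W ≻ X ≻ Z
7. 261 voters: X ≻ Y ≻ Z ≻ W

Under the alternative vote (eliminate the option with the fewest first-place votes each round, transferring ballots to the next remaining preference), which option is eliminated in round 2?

Round 1: Z 492, Y 44, W 104, X 450. Eliminate Y.
Round 2: Z 492, W 148, X 450. Eliminate W.

W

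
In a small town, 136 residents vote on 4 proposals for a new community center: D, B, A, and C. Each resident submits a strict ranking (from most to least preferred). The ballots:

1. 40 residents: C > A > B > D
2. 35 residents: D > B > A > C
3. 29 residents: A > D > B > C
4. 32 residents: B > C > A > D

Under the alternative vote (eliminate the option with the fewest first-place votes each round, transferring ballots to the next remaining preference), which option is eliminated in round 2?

B

Round 1: D 35, B 32, A 29, C 40. Eliminate A.
Round 2: D 64, B 32, C 40. Eliminate B.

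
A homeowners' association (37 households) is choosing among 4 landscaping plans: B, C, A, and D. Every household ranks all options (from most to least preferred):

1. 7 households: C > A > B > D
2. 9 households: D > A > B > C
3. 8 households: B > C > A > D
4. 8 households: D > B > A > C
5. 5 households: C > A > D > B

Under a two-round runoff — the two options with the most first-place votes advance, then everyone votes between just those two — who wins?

Round 1 first-place votes: B 8, C 12, A 0, D 17.
D and C advance.
Runoff: D is preferred to C by 17 voters; C by 20.
C wins the runoff.

C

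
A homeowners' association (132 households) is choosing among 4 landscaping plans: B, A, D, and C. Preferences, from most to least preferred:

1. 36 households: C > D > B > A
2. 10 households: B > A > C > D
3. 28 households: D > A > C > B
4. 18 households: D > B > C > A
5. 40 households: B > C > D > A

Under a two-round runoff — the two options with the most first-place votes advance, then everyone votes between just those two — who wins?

Round 1 first-place votes: B 50, A 0, D 46, C 36.
B and D advance.
Runoff: B is preferred to D by 50 voters; D by 82.
D wins the runoff.

D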